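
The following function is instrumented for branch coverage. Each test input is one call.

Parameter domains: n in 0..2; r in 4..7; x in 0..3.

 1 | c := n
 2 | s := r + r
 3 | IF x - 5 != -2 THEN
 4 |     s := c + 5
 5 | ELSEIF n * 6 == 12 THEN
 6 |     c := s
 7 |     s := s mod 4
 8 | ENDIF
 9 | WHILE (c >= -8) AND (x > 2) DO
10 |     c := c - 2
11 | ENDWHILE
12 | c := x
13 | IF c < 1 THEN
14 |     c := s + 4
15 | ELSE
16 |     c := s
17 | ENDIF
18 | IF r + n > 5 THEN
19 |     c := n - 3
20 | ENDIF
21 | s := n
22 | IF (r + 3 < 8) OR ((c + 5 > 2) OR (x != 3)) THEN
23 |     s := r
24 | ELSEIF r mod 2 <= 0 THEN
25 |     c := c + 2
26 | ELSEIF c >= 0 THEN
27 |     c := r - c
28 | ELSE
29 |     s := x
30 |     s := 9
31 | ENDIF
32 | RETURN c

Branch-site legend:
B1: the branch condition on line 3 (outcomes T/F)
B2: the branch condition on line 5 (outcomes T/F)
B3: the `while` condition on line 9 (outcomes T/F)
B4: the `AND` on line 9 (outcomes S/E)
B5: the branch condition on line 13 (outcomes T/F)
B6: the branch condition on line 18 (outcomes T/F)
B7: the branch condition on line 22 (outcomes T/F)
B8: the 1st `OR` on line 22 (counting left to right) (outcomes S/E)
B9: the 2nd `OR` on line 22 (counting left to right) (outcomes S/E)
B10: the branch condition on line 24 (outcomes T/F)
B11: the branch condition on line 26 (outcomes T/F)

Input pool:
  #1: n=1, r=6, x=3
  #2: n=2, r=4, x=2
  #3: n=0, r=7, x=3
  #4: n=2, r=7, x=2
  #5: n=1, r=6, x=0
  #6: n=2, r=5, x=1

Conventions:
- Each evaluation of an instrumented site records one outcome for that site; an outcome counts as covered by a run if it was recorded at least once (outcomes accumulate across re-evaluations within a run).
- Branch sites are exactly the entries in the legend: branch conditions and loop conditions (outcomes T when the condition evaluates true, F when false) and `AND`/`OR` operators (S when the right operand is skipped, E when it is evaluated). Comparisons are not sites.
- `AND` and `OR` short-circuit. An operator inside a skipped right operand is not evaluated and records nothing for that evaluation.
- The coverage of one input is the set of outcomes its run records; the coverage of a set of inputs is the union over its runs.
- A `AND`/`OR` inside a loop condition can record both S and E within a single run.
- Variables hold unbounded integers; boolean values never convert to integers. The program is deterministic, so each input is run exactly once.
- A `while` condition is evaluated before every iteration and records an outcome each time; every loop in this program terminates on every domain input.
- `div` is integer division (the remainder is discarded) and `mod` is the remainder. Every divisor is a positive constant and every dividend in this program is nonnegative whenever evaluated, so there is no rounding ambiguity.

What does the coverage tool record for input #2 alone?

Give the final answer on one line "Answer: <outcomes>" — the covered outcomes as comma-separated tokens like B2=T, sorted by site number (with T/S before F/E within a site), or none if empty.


Running input #2 (n=2, r=4, x=2), event by event:
  B1->T, B4->E, B3->F, B5->F, B6->T, B8->S, B7->T
distinct outcomes covered: B1=T, B3=F, B4=E, B5=F, B6=T, B7=T, B8=S
Answer: B1=T, B3=F, B4=E, B5=F, B6=T, B7=T, B8=S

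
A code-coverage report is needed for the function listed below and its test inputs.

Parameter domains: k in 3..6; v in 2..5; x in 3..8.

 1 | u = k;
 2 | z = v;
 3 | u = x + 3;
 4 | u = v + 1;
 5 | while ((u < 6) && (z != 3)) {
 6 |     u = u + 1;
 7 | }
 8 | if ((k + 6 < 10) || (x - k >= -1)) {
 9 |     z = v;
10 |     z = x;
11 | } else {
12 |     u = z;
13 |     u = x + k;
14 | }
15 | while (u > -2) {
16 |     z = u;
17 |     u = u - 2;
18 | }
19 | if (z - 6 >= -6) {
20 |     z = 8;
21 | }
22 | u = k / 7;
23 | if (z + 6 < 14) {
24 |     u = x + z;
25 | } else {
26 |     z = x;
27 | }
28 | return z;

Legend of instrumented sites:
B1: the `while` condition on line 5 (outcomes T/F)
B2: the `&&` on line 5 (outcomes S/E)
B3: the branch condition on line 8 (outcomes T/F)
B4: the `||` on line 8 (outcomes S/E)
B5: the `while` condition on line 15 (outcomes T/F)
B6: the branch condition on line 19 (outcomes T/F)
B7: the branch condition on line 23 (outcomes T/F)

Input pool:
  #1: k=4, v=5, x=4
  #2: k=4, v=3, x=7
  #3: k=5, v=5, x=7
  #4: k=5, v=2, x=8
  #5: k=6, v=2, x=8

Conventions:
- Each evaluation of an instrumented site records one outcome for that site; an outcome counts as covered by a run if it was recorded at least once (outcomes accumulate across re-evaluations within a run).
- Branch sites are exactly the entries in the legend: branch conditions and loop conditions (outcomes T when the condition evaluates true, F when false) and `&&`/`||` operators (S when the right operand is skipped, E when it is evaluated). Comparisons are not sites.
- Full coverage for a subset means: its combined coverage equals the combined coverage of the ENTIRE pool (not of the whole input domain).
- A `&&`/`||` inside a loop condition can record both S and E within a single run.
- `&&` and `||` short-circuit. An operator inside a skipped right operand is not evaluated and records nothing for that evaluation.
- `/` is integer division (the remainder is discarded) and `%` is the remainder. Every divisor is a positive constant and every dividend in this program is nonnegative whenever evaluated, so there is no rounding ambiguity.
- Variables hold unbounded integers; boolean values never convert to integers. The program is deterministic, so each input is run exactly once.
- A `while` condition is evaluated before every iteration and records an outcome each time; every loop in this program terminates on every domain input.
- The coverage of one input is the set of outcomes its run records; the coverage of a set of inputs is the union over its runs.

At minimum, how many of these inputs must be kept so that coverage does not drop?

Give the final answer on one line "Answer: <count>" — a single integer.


input #1, k=4, v=5, x=4: outcomes B1=F, B2=S, B3=T, B4=E, B5=T, B5=F, B6=T, B7=F
input #2, k=4, v=3, x=7: outcomes B1=F, B2=E, B3=T, B4=E, B5=T, B5=F, B6=T, B7=F
input #3, k=5, v=5, x=7: outcomes B1=F, B2=S, B3=T, B4=E, B5=T, B5=F, B6=T, B7=F
input #4, k=5, v=2, x=8: outcomes B1=T, B1=F, B2=S, B2=E, B3=T, B4=E, B5=T, B5=F, B6=T, B7=F
input #5, k=6, v=2, x=8: outcomes B1=T, B1=F, B2=S, B2=E, B3=T, B4=E, B5=T, B5=F, B6=T, B7=F
together the pool reaches 10 outcomes: B1=T, B1=F, B2=S, B2=E, B3=T, B4=E, B5=T, B5=F, B6=T, B7=F
inputs {4} (size 1) cover everything; no size-1 subset with a lexicographically smaller index list covers all 10
Answer: 1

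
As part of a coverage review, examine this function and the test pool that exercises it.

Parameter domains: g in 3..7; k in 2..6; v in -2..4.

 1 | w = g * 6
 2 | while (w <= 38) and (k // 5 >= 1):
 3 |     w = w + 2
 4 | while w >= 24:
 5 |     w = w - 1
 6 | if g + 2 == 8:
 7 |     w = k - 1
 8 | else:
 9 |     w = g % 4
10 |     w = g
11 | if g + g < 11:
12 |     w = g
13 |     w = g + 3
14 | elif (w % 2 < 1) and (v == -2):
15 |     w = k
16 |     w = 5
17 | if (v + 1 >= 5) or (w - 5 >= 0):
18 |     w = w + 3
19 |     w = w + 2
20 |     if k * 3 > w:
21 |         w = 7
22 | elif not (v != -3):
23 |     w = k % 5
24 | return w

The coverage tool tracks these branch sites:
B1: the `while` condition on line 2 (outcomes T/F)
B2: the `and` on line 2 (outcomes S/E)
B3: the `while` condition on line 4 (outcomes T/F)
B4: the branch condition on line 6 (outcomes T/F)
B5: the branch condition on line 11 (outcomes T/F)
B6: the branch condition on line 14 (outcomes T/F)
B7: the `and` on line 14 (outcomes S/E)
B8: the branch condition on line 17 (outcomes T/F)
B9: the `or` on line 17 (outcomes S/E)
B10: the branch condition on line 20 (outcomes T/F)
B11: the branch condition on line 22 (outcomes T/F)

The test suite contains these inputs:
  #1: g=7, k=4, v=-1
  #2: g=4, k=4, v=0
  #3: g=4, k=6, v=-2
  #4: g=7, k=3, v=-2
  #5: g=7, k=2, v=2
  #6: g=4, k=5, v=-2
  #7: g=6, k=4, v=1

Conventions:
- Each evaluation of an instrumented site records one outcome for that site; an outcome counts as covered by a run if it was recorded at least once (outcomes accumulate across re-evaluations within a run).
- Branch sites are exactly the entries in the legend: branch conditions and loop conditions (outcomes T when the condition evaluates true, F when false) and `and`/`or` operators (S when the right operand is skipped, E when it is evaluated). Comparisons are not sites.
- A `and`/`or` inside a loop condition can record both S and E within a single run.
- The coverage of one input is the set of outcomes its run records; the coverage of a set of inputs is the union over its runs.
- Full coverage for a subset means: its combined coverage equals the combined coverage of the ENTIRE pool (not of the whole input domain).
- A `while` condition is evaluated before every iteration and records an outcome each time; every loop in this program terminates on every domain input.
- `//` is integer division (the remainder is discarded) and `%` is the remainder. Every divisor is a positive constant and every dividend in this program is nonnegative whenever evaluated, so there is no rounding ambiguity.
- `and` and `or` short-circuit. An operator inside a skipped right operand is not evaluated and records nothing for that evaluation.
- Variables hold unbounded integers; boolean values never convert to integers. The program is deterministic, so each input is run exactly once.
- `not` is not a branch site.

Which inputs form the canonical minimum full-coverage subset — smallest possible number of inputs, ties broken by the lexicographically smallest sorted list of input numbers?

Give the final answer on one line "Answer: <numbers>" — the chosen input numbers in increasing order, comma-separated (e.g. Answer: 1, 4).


input #1, g=7, k=4, v=-1: outcomes B1=F, B2=S, B3=T, B3=F, B4=F, B5=F, B6=F, B7=S, B8=T, B9=E, B10=F
input #2, g=4, k=4, v=0: outcomes B1=F, B2=E, B3=T, B3=F, B4=F, B5=T, B8=T, B9=E, B10=F
input #3, g=4, k=6, v=-2: outcomes B1=T, B1=F, B2=S, B2=E, B3=T, B3=F, B4=F, B5=T, B8=T, B9=E, B10=T
input #4, g=7, k=3, v=-2: outcomes B1=F, B2=S, B3=T, B3=F, B4=F, B5=F, B6=F, B7=S, B8=T, B9=E, B10=F
input #5, g=7, k=2, v=2: outcomes B1=F, B2=S, B3=T, B3=F, B4=F, B5=F, B6=F, B7=S, B8=T, B9=E, B10=F
input #6, g=4, k=5, v=-2: outcomes B1=T, B1=F, B2=S, B2=E, B3=T, B3=F, B4=F, B5=T, B8=T, B9=E, B10=T
input #7, g=6, k=4, v=1: outcomes B1=F, B2=E, B3=T, B3=F, B4=T, B5=F, B6=F, B7=S, B8=F, B9=E, B11=F
pool-wide coverage (18 outcomes): B1=T, B1=F, B2=S, B2=E, B3=T, B3=F, B4=T, B4=F, B5=T, B5=F, B6=F, B7=S, B8=T, B8=F, B9=E, B10=T, B10=F, B11=F
every size-1 subset falls short of the 18 outcomes (best: 11/18)
every size-2 subset falls short of the 18 outcomes (best: 17/18)
inputs {1, 3, 7} (size 3) cover everything; no size-3 subset with a lexicographically smaller index list covers all 18
Answer: 1, 3, 7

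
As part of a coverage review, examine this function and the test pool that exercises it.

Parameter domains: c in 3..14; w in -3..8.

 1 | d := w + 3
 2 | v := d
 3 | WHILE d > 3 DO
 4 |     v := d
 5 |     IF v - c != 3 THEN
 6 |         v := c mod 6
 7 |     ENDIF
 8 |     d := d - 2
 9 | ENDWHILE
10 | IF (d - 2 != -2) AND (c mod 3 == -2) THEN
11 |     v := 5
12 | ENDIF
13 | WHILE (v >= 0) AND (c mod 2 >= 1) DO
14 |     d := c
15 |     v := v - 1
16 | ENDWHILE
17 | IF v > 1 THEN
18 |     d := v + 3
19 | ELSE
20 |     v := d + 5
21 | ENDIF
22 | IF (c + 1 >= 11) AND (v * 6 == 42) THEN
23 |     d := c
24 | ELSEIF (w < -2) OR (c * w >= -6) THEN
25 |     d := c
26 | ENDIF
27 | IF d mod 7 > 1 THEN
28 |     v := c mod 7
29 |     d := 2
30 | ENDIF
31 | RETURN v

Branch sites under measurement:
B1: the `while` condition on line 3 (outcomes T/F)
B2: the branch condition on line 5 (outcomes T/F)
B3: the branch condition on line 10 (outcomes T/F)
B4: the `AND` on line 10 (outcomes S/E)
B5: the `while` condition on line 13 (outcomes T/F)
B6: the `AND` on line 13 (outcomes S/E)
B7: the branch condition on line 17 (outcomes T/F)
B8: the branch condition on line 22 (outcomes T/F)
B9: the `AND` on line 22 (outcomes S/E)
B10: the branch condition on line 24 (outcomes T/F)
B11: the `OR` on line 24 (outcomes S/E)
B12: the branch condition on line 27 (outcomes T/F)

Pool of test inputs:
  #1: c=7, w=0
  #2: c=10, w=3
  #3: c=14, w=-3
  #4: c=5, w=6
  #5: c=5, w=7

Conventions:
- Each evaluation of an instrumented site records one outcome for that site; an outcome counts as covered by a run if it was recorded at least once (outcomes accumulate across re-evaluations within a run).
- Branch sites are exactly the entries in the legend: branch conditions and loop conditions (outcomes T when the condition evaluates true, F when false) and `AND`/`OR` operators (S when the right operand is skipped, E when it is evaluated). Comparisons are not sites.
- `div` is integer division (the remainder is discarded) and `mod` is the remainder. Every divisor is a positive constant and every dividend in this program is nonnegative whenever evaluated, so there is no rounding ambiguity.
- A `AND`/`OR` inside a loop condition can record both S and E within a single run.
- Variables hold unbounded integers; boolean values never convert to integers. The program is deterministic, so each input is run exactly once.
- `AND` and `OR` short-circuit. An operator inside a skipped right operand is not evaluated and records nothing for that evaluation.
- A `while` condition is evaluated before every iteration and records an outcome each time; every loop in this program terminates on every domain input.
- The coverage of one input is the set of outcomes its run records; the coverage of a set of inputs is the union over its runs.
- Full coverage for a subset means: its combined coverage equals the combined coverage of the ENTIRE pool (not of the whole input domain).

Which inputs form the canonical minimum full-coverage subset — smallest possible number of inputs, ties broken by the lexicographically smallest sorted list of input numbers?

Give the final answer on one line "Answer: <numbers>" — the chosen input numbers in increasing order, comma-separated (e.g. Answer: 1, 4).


input #1 (c=7, w=0): events B1->F, B4->E, B3->F, B6->E, B5->T, B6->E, B5->T, B6->E, B5->T, B6->E, B5->T, B6->S, B5->F, B7->F, ...; covers B1=F, B3=F, B4=E, B5=T, B5=F, B6=S, B6=E, B7=F, B8=F, B9=S, B10=T, B11=E, B12=F
input #2 (c=10, w=3): events B1->T, B2->T, B1->T, B2->T, B1->F, B4->E, B3->F, B6->E, B5->F, B7->T, B9->E, B8->F, B11->E, B10->T, ...; covers B1=T, B1=F, B2=T, B3=F, B4=E, B5=F, B6=E, B7=T, B8=F, B9=E, B10=T, B11=E, B12=T
input #3 (c=14, w=-3): events B1->F, B4->S, B3->F, B6->E, B5->F, B7->F, B9->E, B8->F, B11->S, B10->T, B12->F; covers B1=F, B3=F, B4=S, B5=F, B6=E, B7=F, B8=F, B9=E, B10=T, B11=S, B12=F
input #4 (c=5, w=6): events B1->T, B2->T, B1->T, B2->T, B1->T, B2->T, B1->F, B4->E, B3->F, B6->E, B5->T, B6->E, B5->T, B6->E, ...; covers B1=T, B1=F, B2=T, B3=F, B4=E, B5=T, B5=F, B6=S, B6=E, B7=F, B8=F, B9=S, B10=T, B11=E, B12=T
input #5 (c=5, w=7): events B1->T, B2->T, B1->T, B2->F, B1->T, B2->T, B1->T, B2->T, B1->F, B4->E, B3->F, B6->E, B5->T, B6->E, ...; covers B1=T, B1=F, B2=T, B2=F, B3=F, B4=E, B5=T, B5=F, B6=S, B6=E, B7=F, B8=F, B9=S, B10=T, B11=E, B12=T
together the pool reaches 21 outcomes: B1=T, B1=F, B2=T, B2=F, B3=F, B4=S, B4=E, B5=T, B5=F, B6=S, B6=E, B7=T, B7=F, B8=F, B9=S, B9=E, B10=T, B11=S, B11=E, B12=T, B12=F
checked all size-1 subsets: none covers 21 outcomes (max 16/21)
checked all size-2 subsets: none covers 21 outcomes (max 20/21)
at size 3, {2, 3, 5} reaches all 21 outcomes; every lexicographically earlier size-3 subset fails
Answer: 2, 3, 5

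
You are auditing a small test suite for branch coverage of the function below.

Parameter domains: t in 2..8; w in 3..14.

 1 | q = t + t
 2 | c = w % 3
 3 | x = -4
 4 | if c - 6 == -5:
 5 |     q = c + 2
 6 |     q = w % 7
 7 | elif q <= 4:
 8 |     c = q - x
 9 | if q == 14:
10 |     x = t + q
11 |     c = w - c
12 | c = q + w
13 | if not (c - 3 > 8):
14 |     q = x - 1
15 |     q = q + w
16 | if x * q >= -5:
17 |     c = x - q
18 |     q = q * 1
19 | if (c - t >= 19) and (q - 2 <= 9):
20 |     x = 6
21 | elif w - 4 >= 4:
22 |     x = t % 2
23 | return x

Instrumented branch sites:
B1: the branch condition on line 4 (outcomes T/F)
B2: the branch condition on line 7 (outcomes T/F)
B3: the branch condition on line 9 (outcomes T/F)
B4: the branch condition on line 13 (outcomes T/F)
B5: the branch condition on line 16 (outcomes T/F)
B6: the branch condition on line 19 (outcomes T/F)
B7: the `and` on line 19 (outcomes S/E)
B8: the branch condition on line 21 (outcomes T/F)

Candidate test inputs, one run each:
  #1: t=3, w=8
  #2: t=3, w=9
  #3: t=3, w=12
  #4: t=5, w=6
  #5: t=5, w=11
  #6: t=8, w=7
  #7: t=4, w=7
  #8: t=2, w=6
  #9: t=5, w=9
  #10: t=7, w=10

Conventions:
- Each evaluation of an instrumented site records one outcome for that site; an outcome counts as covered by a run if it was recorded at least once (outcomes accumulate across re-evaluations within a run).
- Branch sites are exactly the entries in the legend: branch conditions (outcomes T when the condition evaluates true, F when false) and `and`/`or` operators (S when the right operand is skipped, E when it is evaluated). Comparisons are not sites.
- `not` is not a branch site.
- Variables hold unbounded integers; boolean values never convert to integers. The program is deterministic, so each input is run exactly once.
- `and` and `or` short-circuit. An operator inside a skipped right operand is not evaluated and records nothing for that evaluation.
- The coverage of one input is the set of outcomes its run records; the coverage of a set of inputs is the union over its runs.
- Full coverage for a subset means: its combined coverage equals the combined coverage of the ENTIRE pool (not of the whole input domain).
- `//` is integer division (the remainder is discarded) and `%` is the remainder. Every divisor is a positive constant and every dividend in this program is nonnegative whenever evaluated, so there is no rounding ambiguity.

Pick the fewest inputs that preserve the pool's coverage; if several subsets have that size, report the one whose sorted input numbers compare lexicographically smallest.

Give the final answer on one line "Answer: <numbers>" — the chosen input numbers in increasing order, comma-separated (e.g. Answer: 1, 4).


#1 (t=3, w=8) -> B1->F, B2->F, B3->F, B4->F, B5->F, B7->S, B6->F, B8->T; covered: B1=F, B2=F, B3=F, B4=F, B5=F, B6=F, B7=S, B8=T
#2 (t=3, w=9) -> B1->F, B2->F, B3->F, B4->F, B5->F, B7->S, B6->F, B8->T; covered: B1=F, B2=F, B3=F, B4=F, B5=F, B6=F, B7=S, B8=T
#3 (t=3, w=12) -> B1->F, B2->F, B3->F, B4->F, B5->F, B7->S, B6->F, B8->T; covered: B1=F, B2=F, B3=F, B4=F, B5=F, B6=F, B7=S, B8=T
#4 (t=5, w=6) -> B1->F, B2->F, B3->F, B4->F, B5->F, B7->S, B6->F, B8->F; covered: B1=F, B2=F, B3=F, B4=F, B5=F, B6=F, B7=S, B8=F
#5 (t=5, w=11) -> B1->F, B2->F, B3->F, B4->F, B5->F, B7->S, B6->F, B8->T; covered: B1=F, B2=F, B3=F, B4=F, B5=F, B6=F, B7=S, B8=T
#6 (t=8, w=7) -> B1->T, B3->F, B4->T, B5->F, B7->S, B6->F, B8->F; covered: B1=T, B3=F, B4=T, B5=F, B6=F, B7=S, B8=F
#7 (t=4, w=7) -> B1->T, B3->F, B4->T, B5->F, B7->S, B6->F, B8->F; covered: B1=T, B3=F, B4=T, B5=F, B6=F, B7=S, B8=F
#8 (t=2, w=6) -> B1->F, B2->T, B3->F, B4->T, B5->T, B7->S, B6->F, B8->F; covered: B1=F, B2=T, B3=F, B4=T, B5=T, B6=F, B7=S, B8=F
#9 (t=5, w=9) -> B1->F, B2->F, B3->F, B4->F, B5->F, B7->S, B6->F, B8->T; covered: B1=F, B2=F, B3=F, B4=F, B5=F, B6=F, B7=S, B8=T
#10 (t=7, w=10) -> B1->T, B3->F, B4->F, B5->F, B7->S, B6->F, B8->T; covered: B1=T, B3=F, B4=F, B5=F, B6=F, B7=S, B8=T
pool-wide coverage (13 outcomes): B1=T, B1=F, B2=T, B2=F, B3=F, B4=T, B4=F, B5=T, B5=F, B6=F, B7=S, B8=T, B8=F
every size-1 subset falls short of the 13 outcomes (best: 8/13)
every size-2 subset falls short of the 13 outcomes (best: 12/13)
at size 3, {1, 6, 8} reaches all 13 outcomes; every lexicographically earlier size-3 subset fails
Answer: 1, 6, 8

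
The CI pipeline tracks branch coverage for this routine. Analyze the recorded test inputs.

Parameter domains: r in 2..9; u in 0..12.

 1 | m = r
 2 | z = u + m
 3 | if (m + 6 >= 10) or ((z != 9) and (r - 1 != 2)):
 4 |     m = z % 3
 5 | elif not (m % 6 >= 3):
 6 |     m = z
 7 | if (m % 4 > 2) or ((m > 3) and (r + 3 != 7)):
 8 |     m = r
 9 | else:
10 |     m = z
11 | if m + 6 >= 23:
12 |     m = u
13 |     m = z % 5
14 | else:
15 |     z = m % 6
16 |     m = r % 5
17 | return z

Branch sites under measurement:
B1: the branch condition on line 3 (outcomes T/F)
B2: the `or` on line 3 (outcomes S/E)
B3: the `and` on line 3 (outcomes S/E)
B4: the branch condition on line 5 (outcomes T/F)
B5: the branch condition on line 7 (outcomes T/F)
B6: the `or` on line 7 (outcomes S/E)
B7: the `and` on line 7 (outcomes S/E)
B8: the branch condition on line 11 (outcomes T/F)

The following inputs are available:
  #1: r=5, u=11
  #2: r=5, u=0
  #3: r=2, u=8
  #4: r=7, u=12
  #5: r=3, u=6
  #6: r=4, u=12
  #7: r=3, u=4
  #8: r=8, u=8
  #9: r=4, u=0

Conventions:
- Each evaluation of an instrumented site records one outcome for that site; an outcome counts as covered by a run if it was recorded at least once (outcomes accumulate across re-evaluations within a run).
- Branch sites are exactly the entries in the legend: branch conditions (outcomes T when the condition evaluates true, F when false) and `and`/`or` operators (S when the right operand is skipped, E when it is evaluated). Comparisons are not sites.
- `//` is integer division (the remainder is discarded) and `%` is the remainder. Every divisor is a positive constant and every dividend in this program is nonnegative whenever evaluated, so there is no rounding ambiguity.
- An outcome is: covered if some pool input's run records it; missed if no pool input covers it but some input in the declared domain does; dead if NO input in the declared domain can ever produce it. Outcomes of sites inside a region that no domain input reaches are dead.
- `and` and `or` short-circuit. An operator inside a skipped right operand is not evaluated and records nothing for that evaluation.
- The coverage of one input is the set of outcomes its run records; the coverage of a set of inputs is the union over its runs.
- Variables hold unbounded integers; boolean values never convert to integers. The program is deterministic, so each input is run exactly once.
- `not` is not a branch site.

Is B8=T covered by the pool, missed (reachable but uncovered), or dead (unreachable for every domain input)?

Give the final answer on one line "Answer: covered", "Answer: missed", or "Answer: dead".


B8=T is recorded by pool input(s) 4 -> covered
Answer: covered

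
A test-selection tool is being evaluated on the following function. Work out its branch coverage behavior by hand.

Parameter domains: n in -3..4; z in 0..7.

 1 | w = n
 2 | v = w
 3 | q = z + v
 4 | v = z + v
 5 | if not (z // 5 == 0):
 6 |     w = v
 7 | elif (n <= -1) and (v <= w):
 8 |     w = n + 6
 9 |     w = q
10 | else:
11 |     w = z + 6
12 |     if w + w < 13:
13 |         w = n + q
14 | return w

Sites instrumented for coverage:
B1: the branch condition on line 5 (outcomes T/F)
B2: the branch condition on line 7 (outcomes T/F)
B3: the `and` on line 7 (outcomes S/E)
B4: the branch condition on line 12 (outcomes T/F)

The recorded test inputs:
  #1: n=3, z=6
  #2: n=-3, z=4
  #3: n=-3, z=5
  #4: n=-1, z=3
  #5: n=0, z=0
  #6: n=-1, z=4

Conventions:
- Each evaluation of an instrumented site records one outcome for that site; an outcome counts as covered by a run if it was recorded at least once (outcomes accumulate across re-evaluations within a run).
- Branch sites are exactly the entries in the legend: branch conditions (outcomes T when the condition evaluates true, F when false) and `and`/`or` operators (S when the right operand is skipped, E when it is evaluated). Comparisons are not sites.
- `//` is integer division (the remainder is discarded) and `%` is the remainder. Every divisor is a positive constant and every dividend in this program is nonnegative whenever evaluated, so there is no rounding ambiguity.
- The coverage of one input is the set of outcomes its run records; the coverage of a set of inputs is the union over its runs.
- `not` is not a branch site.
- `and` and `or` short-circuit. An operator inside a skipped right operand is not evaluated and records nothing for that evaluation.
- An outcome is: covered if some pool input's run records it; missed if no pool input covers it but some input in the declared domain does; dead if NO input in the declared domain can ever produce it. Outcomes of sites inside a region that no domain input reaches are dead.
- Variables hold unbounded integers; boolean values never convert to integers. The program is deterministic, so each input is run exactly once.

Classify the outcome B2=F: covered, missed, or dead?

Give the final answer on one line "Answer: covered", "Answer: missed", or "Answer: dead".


B2=F is recorded by pool input(s) 2, 4, 5, 6 -> covered
Answer: covered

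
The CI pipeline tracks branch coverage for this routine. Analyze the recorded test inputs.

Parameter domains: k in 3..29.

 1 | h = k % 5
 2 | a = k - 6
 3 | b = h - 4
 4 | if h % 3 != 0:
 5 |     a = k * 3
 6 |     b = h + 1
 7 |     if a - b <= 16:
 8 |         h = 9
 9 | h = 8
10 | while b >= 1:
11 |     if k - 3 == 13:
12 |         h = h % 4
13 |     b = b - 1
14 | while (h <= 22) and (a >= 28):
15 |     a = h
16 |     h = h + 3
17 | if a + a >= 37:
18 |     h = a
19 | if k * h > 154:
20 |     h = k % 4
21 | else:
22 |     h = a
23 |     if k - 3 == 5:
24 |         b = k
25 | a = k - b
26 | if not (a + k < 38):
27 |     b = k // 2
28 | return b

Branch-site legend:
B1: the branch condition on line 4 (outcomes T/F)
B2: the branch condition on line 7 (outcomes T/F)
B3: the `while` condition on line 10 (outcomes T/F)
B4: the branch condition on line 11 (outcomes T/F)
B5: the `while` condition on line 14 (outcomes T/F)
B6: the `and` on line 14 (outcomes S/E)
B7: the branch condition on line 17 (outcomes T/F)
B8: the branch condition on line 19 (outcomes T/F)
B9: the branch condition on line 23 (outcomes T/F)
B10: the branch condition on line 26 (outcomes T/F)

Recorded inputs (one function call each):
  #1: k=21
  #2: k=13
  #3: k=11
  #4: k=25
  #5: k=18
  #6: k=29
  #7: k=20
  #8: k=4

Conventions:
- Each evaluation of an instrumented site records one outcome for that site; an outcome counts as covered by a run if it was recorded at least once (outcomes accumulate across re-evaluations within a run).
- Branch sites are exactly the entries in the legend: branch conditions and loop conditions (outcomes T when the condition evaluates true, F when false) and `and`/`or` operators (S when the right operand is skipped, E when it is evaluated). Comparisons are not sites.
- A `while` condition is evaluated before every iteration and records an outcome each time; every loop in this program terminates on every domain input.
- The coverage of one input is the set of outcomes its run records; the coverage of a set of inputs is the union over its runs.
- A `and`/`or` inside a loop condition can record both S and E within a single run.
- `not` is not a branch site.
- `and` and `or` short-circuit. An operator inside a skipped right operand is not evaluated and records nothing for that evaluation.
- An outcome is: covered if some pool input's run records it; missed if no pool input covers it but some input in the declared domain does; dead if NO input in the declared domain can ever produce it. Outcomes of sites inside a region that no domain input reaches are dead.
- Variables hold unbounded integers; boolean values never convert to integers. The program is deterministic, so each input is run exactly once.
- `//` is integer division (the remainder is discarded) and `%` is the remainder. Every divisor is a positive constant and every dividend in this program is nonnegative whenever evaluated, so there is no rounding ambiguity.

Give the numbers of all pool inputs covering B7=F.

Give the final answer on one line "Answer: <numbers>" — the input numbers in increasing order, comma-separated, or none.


input #1 (k=21): hits B7=F
input #2 (k=13): hits B7=F
input #3 (k=11): hits B7=F
input #4 (k=25): never hits B7=F
input #5 (k=18): hits B7=F
input #6 (k=29): hits B7=F
input #7 (k=20): hits B7=F
input #8 (k=4): hits B7=F
Answer: 1, 2, 3, 5, 6, 7, 8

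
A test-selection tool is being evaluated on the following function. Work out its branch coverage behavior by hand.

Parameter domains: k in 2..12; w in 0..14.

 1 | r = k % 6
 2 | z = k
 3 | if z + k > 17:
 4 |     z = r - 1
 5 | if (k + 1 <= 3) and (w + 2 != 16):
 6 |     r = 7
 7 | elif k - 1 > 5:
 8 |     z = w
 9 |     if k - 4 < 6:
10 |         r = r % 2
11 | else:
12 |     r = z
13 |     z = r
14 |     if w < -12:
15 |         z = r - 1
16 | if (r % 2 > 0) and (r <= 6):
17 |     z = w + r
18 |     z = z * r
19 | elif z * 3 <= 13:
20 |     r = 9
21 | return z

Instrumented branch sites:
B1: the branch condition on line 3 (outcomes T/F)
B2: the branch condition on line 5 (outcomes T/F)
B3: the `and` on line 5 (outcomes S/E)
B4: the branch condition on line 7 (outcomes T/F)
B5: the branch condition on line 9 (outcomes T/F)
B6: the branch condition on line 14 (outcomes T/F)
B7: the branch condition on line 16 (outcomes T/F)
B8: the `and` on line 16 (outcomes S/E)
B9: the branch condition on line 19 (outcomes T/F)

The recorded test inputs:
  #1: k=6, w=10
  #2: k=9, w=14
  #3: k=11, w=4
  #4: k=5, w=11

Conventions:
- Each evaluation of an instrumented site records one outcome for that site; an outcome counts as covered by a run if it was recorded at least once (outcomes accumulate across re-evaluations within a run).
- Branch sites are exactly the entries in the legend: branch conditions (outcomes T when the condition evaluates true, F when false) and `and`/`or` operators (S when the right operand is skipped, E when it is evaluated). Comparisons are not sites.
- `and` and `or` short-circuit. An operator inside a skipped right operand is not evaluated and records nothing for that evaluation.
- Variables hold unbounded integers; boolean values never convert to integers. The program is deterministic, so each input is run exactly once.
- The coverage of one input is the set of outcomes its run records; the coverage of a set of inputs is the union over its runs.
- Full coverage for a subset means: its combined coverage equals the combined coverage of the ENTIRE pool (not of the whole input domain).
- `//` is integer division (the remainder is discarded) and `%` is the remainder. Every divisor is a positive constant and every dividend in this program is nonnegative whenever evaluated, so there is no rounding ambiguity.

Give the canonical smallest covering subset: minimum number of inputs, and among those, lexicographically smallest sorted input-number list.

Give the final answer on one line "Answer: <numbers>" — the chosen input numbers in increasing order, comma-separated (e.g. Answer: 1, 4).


#1 (k=6, w=10) -> B1->F, B3->S, B2->F, B4->F, B6->F, B8->S, B7->F, B9->F; covered: B1=F, B2=F, B3=S, B4=F, B6=F, B7=F, B8=S, B9=F
#2 (k=9, w=14) -> B1->T, B3->S, B2->F, B4->T, B5->T, B8->E, B7->T; covered: B1=T, B2=F, B3=S, B4=T, B5=T, B7=T, B8=E
#3 (k=11, w=4) -> B1->T, B3->S, B2->F, B4->T, B5->F, B8->E, B7->T; covered: B1=T, B2=F, B3=S, B4=T, B5=F, B7=T, B8=E
#4 (k=5, w=11) -> B1->F, B3->S, B2->F, B4->F, B6->F, B8->E, B7->T; covered: B1=F, B2=F, B3=S, B4=F, B6=F, B7=T, B8=E
together the pool reaches 14 outcomes: B1=T, B1=F, B2=F, B3=S, B4=T, B4=F, B5=T, B5=F, B6=F, B7=T, B7=F, B8=S, B8=E, B9=F
every size-1 subset falls short of the 14 outcomes (best: 8/14)
every size-2 subset falls short of the 14 outcomes (best: 13/14)
inputs {1, 2, 3} (size 3) cover everything; no size-3 subset with a lexicographically smaller index list covers all 14
Answer: 1, 2, 3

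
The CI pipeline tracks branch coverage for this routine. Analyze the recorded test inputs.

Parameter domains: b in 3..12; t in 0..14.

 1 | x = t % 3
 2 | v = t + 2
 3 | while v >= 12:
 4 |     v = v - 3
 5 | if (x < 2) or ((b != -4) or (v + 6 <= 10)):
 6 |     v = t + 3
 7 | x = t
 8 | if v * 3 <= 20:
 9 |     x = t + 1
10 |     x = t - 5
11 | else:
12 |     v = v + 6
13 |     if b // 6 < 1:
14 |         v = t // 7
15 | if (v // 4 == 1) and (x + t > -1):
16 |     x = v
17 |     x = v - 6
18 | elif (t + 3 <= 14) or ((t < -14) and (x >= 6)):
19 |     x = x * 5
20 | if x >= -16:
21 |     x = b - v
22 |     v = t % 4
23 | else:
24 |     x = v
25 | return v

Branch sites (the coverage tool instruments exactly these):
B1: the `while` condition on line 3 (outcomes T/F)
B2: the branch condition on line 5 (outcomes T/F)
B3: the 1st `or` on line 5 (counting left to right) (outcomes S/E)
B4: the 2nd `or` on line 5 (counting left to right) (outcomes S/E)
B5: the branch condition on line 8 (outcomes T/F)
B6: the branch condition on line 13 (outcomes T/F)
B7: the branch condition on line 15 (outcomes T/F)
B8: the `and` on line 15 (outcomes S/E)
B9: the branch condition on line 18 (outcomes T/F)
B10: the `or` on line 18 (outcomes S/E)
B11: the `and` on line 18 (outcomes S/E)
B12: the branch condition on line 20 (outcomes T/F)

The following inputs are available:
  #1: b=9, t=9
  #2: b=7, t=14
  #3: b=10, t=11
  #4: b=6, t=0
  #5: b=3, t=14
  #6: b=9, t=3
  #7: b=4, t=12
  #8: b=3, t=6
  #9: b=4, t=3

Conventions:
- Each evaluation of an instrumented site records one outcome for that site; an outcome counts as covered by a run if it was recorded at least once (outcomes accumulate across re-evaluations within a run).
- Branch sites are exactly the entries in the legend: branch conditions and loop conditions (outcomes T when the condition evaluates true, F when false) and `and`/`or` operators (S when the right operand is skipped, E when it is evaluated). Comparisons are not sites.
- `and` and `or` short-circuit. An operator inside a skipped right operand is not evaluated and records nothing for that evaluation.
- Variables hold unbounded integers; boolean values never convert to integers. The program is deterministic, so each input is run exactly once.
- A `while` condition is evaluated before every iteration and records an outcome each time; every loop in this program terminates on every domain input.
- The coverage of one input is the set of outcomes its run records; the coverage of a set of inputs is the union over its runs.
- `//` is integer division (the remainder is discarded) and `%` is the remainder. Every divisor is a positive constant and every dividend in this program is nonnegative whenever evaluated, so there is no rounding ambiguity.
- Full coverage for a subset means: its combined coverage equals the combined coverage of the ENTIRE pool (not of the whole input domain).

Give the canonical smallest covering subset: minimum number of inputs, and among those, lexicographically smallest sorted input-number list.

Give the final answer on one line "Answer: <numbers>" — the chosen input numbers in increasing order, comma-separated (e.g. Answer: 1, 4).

input #1, b=9, t=9: events B1->F, B3->S, B2->T, B5->F, B6->F, B8->S, B7->F, B10->S, B9->T, B12->T; outcomes B1=F, B2=T, B3=S, B5=F, B6=F, B7=F, B8=S, B9=T, B10=S, B12=T
input #2, b=7, t=14: events B1->T, B1->T, B1->F, B3->E, B4->S, B2->T, B5->F, B6->F, B8->S, B7->F, B10->E, B11->S, B9->F, B12->T; outcomes B1=T, B1=F, B2=T, B3=E, B4=S, B5=F, B6=F, B7=F, B8=S, B9=F, B10=E, B11=S, B12=T
input #3, b=10, t=11: events B1->T, B1->F, B3->E, B4->S, B2->T, B5->F, B6->F, B8->S, B7->F, B10->S, B9->T, B12->T; outcomes B1=T, B1=F, B2=T, B3=E, B4=S, B5=F, B6=F, B7=F, B8=S, B9=T, B10=S, B12=T
input #4, b=6, t=0: events B1->F, B3->S, B2->T, B5->T, B8->S, B7->F, B10->S, B9->T, B12->F; outcomes B1=F, B2=T, B3=S, B5=T, B7=F, B8=S, B9=T, B10=S, B12=F
input #5, b=3, t=14: events B1->T, B1->T, B1->F, B3->E, B4->S, B2->T, B5->F, B6->T, B8->S, B7->F, B10->E, B11->S, B9->F, B12->T; outcomes B1=T, B1=F, B2=T, B3=E, B4=S, B5=F, B6=T, B7=F, B8=S, B9=F, B10=E, B11=S, B12=T
input #6, b=9, t=3: events B1->F, B3->S, B2->T, B5->T, B8->E, B7->T, B12->T; outcomes B1=F, B2=T, B3=S, B5=T, B7=T, B8=E, B12=T
input #7, b=4, t=12: events B1->T, B1->F, B3->S, B2->T, B5->F, B6->T, B8->S, B7->F, B10->E, B11->S, B9->F, B12->T; outcomes B1=T, B1=F, B2=T, B3=S, B5=F, B6=T, B7=F, B8=S, B9=F, B10=E, B11=S, B12=T
input #8, b=3, t=6: events B1->F, B3->S, B2->T, B5->F, B6->T, B8->S, B7->F, B10->S, B9->T, B12->T; outcomes B1=F, B2=T, B3=S, B5=F, B6=T, B7=F, B8=S, B9=T, B10=S, B12=T
input #9, b=4, t=3: events B1->F, B3->S, B2->T, B5->T, B8->E, B7->T, B12->T; outcomes B1=F, B2=T, B3=S, B5=T, B7=T, B8=E, B12=T
union over all inputs: B1=T, B1=F, B2=T, B3=S, B3=E, B4=S, B5=T, B5=F, B6=T, B6=F, B7=T, B7=F, B8=S, B8=E, B9=T, B9=F, B10=S, B10=E, B11=S, B12=T, B12=F (21 outcomes)
size 1 is not enough: best union over all size-1 subsets is 13/21
size 2 is not enough: best union over all size-2 subsets is 18/21
size 3 is not enough: best union over all size-3 subsets is 20/21
inputs {1, 4, 5, 6} (size 4) cover everything; no size-4 subset with a lexicographically smaller index list covers all 21

Answer: 1, 4, 5, 6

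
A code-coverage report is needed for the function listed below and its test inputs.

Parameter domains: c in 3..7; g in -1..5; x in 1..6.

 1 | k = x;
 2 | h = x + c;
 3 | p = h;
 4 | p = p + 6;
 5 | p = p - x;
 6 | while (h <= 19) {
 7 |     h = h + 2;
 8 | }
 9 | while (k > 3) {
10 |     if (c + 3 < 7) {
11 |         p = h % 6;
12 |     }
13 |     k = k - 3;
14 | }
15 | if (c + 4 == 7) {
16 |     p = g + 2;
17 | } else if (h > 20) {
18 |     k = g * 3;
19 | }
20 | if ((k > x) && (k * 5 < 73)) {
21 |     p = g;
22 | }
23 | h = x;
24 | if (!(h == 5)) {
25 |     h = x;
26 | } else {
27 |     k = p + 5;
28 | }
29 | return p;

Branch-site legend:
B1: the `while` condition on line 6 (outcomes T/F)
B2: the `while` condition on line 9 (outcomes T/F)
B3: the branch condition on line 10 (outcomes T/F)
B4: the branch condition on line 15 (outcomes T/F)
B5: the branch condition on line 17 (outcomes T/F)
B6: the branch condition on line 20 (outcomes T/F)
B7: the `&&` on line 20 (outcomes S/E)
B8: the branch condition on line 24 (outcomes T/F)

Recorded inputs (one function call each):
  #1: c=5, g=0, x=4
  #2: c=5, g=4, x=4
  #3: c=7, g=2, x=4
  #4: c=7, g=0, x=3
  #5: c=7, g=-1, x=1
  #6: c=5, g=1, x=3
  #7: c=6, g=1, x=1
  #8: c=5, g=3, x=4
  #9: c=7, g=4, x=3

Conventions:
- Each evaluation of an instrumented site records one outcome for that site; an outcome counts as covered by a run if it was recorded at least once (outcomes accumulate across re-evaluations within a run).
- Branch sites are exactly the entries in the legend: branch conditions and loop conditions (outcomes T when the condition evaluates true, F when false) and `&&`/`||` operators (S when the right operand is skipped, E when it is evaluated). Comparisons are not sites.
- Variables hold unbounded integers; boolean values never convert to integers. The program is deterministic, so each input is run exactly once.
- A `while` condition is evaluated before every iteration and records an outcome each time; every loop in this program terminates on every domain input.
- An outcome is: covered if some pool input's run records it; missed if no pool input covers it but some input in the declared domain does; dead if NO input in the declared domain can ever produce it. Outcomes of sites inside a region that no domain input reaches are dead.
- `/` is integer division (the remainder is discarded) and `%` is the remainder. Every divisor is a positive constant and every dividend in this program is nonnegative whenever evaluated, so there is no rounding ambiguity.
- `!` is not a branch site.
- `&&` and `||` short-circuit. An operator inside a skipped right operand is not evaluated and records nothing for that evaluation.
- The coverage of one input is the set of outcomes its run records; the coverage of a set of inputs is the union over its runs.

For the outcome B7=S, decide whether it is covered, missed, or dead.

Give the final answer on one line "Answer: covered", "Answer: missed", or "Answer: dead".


B7=S is recorded by pool input(s) 1, 4, 5, 6, 9 -> covered
Answer: covered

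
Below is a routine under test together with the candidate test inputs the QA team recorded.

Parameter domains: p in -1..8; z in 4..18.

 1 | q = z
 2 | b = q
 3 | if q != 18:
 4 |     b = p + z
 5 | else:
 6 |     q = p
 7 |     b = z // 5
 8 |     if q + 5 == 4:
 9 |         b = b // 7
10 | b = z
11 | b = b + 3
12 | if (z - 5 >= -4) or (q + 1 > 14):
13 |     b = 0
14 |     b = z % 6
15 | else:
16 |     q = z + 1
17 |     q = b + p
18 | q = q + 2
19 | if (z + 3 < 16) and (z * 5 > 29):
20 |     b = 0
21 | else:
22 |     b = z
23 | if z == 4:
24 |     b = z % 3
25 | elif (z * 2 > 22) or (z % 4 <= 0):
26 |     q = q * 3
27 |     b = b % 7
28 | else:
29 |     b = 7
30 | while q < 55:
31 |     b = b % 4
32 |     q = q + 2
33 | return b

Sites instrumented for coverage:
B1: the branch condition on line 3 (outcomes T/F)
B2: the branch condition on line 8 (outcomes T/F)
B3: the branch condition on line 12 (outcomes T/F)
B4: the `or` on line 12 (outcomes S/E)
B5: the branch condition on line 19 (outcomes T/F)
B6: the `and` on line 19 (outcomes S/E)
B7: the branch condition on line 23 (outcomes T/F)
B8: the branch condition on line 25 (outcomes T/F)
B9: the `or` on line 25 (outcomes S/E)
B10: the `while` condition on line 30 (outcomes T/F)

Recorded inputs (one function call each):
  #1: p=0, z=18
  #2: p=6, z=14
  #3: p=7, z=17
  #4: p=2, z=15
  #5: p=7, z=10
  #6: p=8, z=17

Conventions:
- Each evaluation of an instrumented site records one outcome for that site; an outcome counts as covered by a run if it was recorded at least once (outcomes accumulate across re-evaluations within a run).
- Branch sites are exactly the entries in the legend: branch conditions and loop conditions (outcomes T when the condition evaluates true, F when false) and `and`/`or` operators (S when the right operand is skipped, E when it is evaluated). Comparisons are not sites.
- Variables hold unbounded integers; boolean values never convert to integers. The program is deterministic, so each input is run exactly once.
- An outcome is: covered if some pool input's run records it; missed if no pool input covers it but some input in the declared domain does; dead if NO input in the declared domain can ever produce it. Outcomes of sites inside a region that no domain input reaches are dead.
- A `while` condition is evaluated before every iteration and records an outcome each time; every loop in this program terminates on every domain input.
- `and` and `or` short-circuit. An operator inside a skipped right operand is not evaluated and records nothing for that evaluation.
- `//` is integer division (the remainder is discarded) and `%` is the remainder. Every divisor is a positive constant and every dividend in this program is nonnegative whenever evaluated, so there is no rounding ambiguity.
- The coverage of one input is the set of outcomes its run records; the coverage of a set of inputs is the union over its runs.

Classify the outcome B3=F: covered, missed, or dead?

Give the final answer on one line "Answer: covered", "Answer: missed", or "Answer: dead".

no pool input records B3=F
checking all 150 inputs in the declared domain: B3=F is never recorded -> dead

Answer: dead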